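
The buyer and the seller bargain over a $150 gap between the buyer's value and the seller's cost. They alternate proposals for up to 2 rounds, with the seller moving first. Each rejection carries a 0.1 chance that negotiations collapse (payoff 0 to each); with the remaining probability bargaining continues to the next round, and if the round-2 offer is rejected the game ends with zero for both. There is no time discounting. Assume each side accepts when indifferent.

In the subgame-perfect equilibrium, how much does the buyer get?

By backward induction:
Round 2 (the buyer proposes): the seller will accept anything ≥ 0, so the buyer offers 0 and keeps 150.
Round 1 (the seller proposes): rejecting gives the buyer an expected 0.9 × 150 = 135. The seller offers 135 and keeps 150 − 135 = 15.

135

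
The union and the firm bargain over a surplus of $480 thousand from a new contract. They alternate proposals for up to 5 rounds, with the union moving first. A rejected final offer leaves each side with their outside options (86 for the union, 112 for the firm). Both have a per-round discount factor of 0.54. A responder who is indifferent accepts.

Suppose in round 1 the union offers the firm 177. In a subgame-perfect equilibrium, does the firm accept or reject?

Round 5 (the union proposes): the firm gets 112 if talks fail, so the union offers 112 and keeps 368.
Round 4 (the firm proposes): the union can get 368 next round, worth 0.54 × 368 = 198.72 now. The firm offers 198.72 and keeps 480 − 198.72 = 281.28.
Round 3 (the union proposes): the firm can get 281.28 next round, worth 0.54 × 281.28 = 151.8912 now. The union offers 151.8912 and keeps 480 − 151.8912 = 328.1088.
Round 2 (the firm proposes): the union can get 328.1088 next round, worth 0.54 × 328.1088 = 177.178752 now, so the firm offers 177.178752, keeping 302.821248.
So by rejecting in round 1, the firm gets 302.821248 next round, worth 0.54 × 302.821248 = 163.52347392 now.
Offer 177 ≥ 163.52347392, so the firm accepts.

Accept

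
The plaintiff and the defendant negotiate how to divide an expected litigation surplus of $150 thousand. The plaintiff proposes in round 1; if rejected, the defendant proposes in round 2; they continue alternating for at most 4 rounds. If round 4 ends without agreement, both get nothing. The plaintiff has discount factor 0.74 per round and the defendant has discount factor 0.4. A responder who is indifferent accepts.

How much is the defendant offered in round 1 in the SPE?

Solve by backward induction from round 4.
Round 4 (the defendant proposes): the plaintiff will accept anything ≥ 0, so the defendant offers 0 and keeps 150.
Round 3 (the plaintiff proposes): the defendant can get 150 next round, worth 0.4 × 150 = 60 now. The plaintiff offers 60 and keeps 150 − 60 = 90.
Round 2 (the defendant proposes): the plaintiff can get 90 next round, worth 0.74 × 90 = 66.6 now. The defendant offers 66.6 and keeps 150 − 66.6 = 83.4.
Round 1 (the plaintiff proposes): the defendant can get 83.4 next round, worth 0.4 × 83.4 = 33.36 now. The plaintiff offers 33.36 and keeps 150 − 33.36 = 116.64.

33.36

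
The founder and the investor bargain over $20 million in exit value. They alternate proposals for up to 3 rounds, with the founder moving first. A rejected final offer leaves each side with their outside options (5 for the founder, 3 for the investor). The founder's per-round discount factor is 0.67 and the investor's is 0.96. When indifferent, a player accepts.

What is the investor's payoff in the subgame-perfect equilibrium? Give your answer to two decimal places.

8.27

Round 3 (the founder proposes): the investor gets 3 if talks fail, so the founder offers 3 and keeps 17.
Round 2 (the investor proposes): the founder can get 17 next round, worth 0.67 × 17 = 11.39 now; the investor offers that and keeps 8.61.
Round 1 (the founder proposes): the investor can get 8.61 next round, worth 0.96 × 8.61 = 8.2656 now. The founder offers 8.2656 and keeps 20 − 8.2656 = 11.7344.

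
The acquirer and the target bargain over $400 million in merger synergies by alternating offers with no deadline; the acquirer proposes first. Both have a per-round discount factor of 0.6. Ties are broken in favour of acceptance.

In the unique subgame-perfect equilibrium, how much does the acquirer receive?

Let x be the acquirer's share when the acquirer proposes and y be the target's share when the target proposes.
The target accepts iff offered ≥ 0.6·y, so x = 400 − 0.6y. Symmetrically y = 400 − 0.6x.
Substituting: x = 400 − 0.6(400 − 0.6x), giving x(1 − 0.6·0.6) = 400(1 − 0.6).
So x = 400 × 0.4 / 0.64 = 250, and the target receives 400 − x = 150.

250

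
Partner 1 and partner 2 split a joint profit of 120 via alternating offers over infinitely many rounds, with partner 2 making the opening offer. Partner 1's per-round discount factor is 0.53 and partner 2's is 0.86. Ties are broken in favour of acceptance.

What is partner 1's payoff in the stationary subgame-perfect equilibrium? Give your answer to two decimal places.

16.36

In a stationary SPE each proposer offers the other exactly their discounted continuation value.
If partner 2 keeps x when proposing and partner 1 keeps y when proposing, then x = 120 − 0.53y and y = 120 − 0.86x.
Solving: x = 120(1 − 0.53) / (1 − 0.86·0.53) = 56.4 / 0.5442 ≈ 103.6384.
Partner 1 gets 120 − 103.6384 ≈ 16.3616.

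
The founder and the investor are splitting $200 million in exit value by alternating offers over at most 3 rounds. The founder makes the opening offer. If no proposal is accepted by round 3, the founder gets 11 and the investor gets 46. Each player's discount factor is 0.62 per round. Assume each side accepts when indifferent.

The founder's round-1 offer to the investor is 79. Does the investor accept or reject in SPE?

Accept

Round 3 (the founder proposes): the investor gets 46 if talks fail, so the founder offers 46 and keeps 154.
Round 2 (the investor proposes): the founder can get 154 next round, worth 0.62 × 154 = 95.48 now, so the investor offers 95.48, keeping 104.52.
So by rejecting in round 1, the investor gets 104.52 next round, worth 0.62 × 104.52 = 64.8024 now.
Offer 79 ≥ 64.8024, so the investor accepts.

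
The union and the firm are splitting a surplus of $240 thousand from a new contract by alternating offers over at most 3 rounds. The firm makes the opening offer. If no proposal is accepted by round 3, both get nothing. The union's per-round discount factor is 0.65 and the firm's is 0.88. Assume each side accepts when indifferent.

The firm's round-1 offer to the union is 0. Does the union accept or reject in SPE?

Reject

Round 3 (the firm proposes): rejection yields 0 for the union; the firm offers 0 and keeps 240.
Round 2 (the union proposes): the firm can get 240 next round, worth 0.88 × 240 = 211.2 now. The union offers 211.2 and keeps 240 − 211.2 = 28.8.
So by rejecting in round 1, the union gets 28.8 next round, worth 0.65 × 28.8 = 18.72 now.
Offer 0 < 18.72, so the union rejects.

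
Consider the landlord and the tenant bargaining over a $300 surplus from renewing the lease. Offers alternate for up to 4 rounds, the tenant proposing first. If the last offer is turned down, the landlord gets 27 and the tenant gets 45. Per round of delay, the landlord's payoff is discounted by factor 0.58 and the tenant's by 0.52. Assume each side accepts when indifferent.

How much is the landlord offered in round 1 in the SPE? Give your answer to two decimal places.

128.13

Work backward from the last round.
Round 4 (the landlord proposes): the tenant gets 45 if talks fail, so the landlord offers 45 and keeps 255.
Round 3 (the tenant proposes): the landlord can get 255 next round, worth 0.58 × 255 = 147.9 now. The tenant offers 147.9 and keeps 300 − 147.9 = 152.1.
Round 2 (the landlord proposes): the tenant can get 152.1 next round, worth 0.52 × 152.1 = 79.092 now; the landlord offers that and keeps 220.908.
Round 1 (the tenant proposes): the landlord can get 220.908 next round, worth 0.58 × 220.908 = 128.12664 now; the tenant offers that and keeps 171.87336.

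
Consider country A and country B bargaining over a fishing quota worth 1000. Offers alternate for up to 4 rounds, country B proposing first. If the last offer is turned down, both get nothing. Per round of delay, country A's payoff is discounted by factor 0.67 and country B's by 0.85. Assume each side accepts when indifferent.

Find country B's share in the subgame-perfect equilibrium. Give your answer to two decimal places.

517.94

Round 4 (country A proposes): country B will accept anything ≥ 0, so country A offers 0 and keeps 1000.
Round 3 (country B proposes): country A can get 1000 next round, worth 0.67 × 1000 = 670 now; country B offers that and keeps 330.
Round 2 (country A proposes): country B can get 330 next round, worth 0.85 × 330 = 280.5 now; country A offers that and keeps 719.5.
Round 1 (country B proposes): country A can get 719.5 next round, worth 0.67 × 719.5 = 482.065 now. Country B offers 482.065 and keeps 1000 − 482.065 = 517.935.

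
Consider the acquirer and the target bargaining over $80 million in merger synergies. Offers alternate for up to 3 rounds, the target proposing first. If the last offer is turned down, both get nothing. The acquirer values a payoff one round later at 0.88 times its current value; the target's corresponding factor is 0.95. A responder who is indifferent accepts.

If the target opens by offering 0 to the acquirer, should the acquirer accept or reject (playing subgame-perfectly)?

Round 3 (the target proposes): the acquirer will accept anything ≥ 0, so the target offers 0 and keeps 80.
Round 2 (the acquirer proposes): the target can get 80 next round, worth 0.95 × 80 = 76 now; the acquirer offers that and keeps 4.
So by rejecting in round 1, the acquirer gets 4 next round, worth 0.88 × 4 = 3.52 now.
Offer 0 < 3.52, so the acquirer rejects.

Reject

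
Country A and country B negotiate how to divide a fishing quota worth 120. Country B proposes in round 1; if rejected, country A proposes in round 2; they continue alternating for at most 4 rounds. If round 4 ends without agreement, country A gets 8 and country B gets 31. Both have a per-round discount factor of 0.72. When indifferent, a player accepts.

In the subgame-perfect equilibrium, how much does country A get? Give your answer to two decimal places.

57.41

By backward induction:
Round 4 (country A proposes): country B gets 31 if talks fail, so country A offers 31 and keeps 89.
Round 3 (country B proposes): country A can get 89 next round, worth 0.72 × 89 = 64.08 now, so country B offers 64.08, keeping 55.92.
Round 2 (country A proposes): country B can get 55.92 next round, worth 0.72 × 55.92 = 40.2624 now. Country A offers 40.2624 and keeps 120 − 40.2624 = 79.7376.
Round 1 (country B proposes): country A can get 79.7376 next round, worth 0.72 × 79.7376 = 57.411072 now; country B offers that and keeps 62.588928.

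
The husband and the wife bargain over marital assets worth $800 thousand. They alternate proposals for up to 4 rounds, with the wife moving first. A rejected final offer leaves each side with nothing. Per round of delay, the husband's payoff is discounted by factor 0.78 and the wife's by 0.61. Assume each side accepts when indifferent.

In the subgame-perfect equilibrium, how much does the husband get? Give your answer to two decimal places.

540.26

Round 4 (the husband proposes): the wife will accept anything ≥ 0, so the husband offers 0 and keeps 800.
Round 3 (the wife proposes): the husband can get 800 next round, worth 0.78 × 800 = 624 now. The wife offers 624 and keeps 800 − 624 = 176.
Round 2 (the husband proposes): the wife can get 176 next round, worth 0.61 × 176 = 107.36 now; the husband offers that and keeps 692.64.
Round 1 (the wife proposes): the husband can get 692.64 next round, worth 0.78 × 692.64 = 540.2592 now, so the wife offers 540.2592, keeping 259.7408.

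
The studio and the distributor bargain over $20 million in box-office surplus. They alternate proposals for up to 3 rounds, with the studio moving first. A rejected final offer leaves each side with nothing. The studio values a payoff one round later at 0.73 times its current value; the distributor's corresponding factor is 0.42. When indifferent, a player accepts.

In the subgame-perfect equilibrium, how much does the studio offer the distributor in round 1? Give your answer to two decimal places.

2.27

Round 3 (the studio proposes): the distributor will accept anything ≥ 0, so the studio offers 0 and keeps 20.
Round 2 (the distributor proposes): the studio can get 20 next round, worth 0.73 × 20 = 14.6 now, so the distributor offers 14.6, keeping 5.4.
Round 1 (the studio proposes): the distributor can get 5.4 next round, worth 0.42 × 5.4 = 2.268 now, so the studio offers 2.268, keeping 17.732.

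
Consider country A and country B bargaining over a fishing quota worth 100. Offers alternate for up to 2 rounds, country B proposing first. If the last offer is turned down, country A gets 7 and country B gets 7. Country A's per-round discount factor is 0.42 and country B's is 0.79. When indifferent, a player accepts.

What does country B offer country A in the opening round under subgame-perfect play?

39.06

Round 2 (country A proposes): country B gets 7 if talks fail, so country A offers 7 and keeps 93.
Round 1 (country B proposes): country A can get 93 next round, worth 0.42 × 93 = 39.06 now. Country B offers 39.06 and keeps 100 − 39.06 = 60.94.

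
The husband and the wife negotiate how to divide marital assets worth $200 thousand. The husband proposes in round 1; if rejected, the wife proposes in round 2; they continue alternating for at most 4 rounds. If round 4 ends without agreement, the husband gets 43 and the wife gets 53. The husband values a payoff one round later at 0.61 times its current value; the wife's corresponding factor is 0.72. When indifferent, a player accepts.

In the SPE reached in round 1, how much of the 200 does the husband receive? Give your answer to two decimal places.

Round 4 (the wife proposes): the husband gets 43 if talks fail, so the wife offers 43 and keeps 157.
Round 3 (the husband proposes): the wife can get 157 next round, worth 0.72 × 157 = 113.04 now; the husband offers that and keeps 86.96.
Round 2 (the wife proposes): the husband can get 86.96 next round, worth 0.61 × 86.96 = 53.0456 now, so the wife offers 53.0456, keeping 146.9544.
Round 1 (the husband proposes): the wife can get 146.9544 next round, worth 0.72 × 146.9544 = 105.807168 now, so the husband offers 105.807168, keeping 94.192832.

94.19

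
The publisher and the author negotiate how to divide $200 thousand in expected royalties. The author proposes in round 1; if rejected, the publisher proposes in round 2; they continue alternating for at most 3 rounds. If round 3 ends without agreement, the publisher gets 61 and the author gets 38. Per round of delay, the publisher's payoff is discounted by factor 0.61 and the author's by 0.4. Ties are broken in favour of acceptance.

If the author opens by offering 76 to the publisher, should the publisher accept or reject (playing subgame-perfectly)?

Reject

Work out the publisher's continuation value if the offer is rejected.
Round 3 (the author proposes): the publisher gets 61 if talks fail, so the author offers 61 and keeps 139.
Round 2 (the publisher proposes): the author can get 139 next round, worth 0.4 × 139 = 55.6 now. The publisher offers 55.6 and keeps 200 − 55.6 = 144.4.
So by rejecting in round 1, the publisher gets 144.4 next round, worth 0.61 × 144.4 = 88.084 now.
Offer 76 < 88.084, so the publisher rejects.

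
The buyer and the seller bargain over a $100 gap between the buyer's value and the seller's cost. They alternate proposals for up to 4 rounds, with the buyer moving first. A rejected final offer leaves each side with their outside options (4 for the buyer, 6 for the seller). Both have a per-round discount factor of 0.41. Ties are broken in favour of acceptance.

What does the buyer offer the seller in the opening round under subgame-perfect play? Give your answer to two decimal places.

Solve by backward induction from round 4.
Round 4 (the seller proposes): the buyer gets 4 if talks fail, so the seller offers 4 and keeps 96.
Round 3 (the buyer proposes): the seller can get 96 next round, worth 0.41 × 96 = 39.36 now, so the buyer offers 39.36, keeping 60.64.
Round 2 (the seller proposes): the buyer can get 60.64 next round, worth 0.41 × 60.64 = 24.8624 now. The seller offers 24.8624 and keeps 100 − 24.8624 = 75.1376.
Round 1 (the buyer proposes): the seller can get 75.1376 next round, worth 0.41 × 75.1376 = 30.806416 now, so the buyer offers 30.806416, keeping 69.193584.

30.81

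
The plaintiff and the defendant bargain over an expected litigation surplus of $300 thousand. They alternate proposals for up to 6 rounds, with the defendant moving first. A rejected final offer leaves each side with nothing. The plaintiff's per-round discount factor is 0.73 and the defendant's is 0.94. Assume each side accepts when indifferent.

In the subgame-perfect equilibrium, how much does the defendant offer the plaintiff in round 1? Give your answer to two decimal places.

125.28

By backward induction:
Round 6 (the plaintiff proposes): rejection yields 0 for the defendant; the plaintiff offers 0 and keeps 300.
Round 5 (the defendant proposes): the plaintiff can get 300 next round, worth 0.73 × 300 = 219 now. The defendant offers 219 and keeps 300 − 219 = 81.
Round 4 (the plaintiff proposes): the defendant can get 81 next round, worth 0.94 × 81 = 76.14 now, so the plaintiff offers 76.14, keeping 223.86.
Round 3 (the defendant proposes): the plaintiff can get 223.86 next round, worth 0.73 × 223.86 = 163.4178 now. The defendant offers 163.4178 and keeps 300 − 163.4178 = 136.5822.
Round 2 (the plaintiff proposes): the defendant can get 136.5822 next round, worth 0.94 × 136.5822 = 128.387268 now, so the plaintiff offers 128.387268, keeping 171.612732.
Round 1 (the defendant proposes): the plaintiff can get 171.612732 next round, worth 0.73 × 171.612732 = 125.27729436 now; the defendant offers that and keeps 174.72270564.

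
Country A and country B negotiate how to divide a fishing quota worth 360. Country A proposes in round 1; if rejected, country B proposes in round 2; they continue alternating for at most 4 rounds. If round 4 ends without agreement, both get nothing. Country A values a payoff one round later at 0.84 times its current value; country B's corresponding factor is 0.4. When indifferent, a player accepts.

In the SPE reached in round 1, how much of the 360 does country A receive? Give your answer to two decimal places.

By backward induction:
Round 4 (country B proposes): country A will accept anything ≥ 0, so country B offers 0 and keeps 360.
Round 3 (country A proposes): country B can get 360 next round, worth 0.4 × 360 = 144 now, so country A offers 144, keeping 216.
Round 2 (country B proposes): country A can get 216 next round, worth 0.84 × 216 = 181.44 now, so country B offers 181.44, keeping 178.56.
Round 1 (country A proposes): country B can get 178.56 next round, worth 0.4 × 178.56 = 71.424 now; country A offers that and keeps 288.576.

288.58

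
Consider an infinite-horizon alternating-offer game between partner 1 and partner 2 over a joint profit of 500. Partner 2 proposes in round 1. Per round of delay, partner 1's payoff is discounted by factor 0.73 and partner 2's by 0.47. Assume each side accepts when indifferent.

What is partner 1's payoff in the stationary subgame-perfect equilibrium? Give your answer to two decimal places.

294.49

When partner 2 proposes, partner 1 accepts any offer worth at least 0.73 times what partner 1 would get by proposing next round; and vice versa.
This gives x = 500 − 0.73y and y = 500 − 0.47x, where x and y are each side's share when it proposes.
Hence (1 − 0.73·0.47)x = 500(1 − 0.73), i.e. 0.6569·x = 135.
x ≈ 205.5107; partner 1's share is 500 − x ≈ 294.4893.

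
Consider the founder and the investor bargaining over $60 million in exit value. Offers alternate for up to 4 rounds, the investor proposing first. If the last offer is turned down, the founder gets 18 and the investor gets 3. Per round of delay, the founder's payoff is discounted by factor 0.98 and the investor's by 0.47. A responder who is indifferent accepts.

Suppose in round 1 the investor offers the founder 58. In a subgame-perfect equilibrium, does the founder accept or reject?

Work out the founder's continuation value if the offer is rejected.
Round 4 (the founder proposes): the investor gets 3 if talks fail, so the founder offers 3 and keeps 57.
Round 3 (the investor proposes): the founder can get 57 next round, worth 0.98 × 57 = 55.86 now, so the investor offers 55.86, keeping 4.14.
Round 2 (the founder proposes): the investor can get 4.14 next round, worth 0.47 × 4.14 = 1.9458 now, so the founder offers 1.9458, keeping 58.0542.
So by rejecting in round 1, the founder gets 58.0542 next round, worth 0.98 × 58.0542 = 56.893116 now.
Offer 58 ≥ 56.893116, so the founder accepts.

Accept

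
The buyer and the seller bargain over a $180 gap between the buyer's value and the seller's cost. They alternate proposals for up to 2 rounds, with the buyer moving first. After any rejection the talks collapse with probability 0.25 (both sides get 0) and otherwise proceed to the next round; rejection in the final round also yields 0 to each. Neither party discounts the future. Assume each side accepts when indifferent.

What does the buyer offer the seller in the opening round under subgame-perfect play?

By backward induction:
Round 2 (the seller proposes): the buyer will accept anything ≥ 0, so the seller offers 0 and keeps 180.
Round 1 (the buyer proposes): rejecting gives the seller an expected 0.75 × 180 = 135, so the buyer offers 135, keeping 45.

135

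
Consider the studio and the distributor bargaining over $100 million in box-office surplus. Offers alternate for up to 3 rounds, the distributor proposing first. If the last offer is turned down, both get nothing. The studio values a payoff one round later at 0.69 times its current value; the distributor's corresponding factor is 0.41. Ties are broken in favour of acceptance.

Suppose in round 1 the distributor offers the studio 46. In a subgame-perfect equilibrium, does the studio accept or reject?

Work out the studio's continuation value if the offer is rejected.
Round 3 (the distributor proposes): rejection yields 0 for the studio; the distributor offers 0 and keeps 100.
Round 2 (the studio proposes): the distributor can get 100 next round, worth 0.41 × 100 = 41 now. The studio offers 41 and keeps 100 − 41 = 59.
So by rejecting in round 1, the studio gets 59 next round, worth 0.69 × 59 = 40.71 now.
Offer 46 ≥ 40.71, so the studio accepts.

Accept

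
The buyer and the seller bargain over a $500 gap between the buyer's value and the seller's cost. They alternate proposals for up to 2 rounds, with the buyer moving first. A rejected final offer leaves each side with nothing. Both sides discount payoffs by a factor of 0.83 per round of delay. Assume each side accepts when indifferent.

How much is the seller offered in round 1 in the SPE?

415

Solve by backward induction from round 2.
Round 2 (the seller proposes): rejection yields 0 for the buyer; the seller offers 0 and keeps 500.
Round 1 (the buyer proposes): the seller can get 500 next round, worth 0.83 × 500 = 415 now. The buyer offers 415 and keeps 500 − 415 = 85.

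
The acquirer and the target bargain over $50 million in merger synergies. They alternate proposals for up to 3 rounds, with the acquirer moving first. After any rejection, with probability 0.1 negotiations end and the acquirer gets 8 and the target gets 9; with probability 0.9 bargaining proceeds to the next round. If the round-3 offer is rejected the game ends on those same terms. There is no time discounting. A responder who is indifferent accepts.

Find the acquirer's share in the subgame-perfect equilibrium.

Round 3 (the acquirer proposes): the target gets 9 if talks fail, so the acquirer offers 9 and keeps 41.
Round 2 (the target proposes): rejecting gives the acquirer an expected 0.9 × 41 + 0.1 × 8 = 37.7; the target offers that and keeps 12.3.
Round 1 (the acquirer proposes): rejecting gives the target an expected 0.9 × 12.3 + 0.1 × 9 = 11.97. The acquirer offers 11.97 and keeps 50 − 11.97 = 38.03.

38.03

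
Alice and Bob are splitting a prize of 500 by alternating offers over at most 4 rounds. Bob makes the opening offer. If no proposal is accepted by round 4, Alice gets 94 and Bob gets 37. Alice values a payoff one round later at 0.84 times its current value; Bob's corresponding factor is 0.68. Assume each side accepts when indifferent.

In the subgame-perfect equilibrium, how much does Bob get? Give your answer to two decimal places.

143.45

Work backward from the last round.
Round 4 (Alice proposes): Bob gets 37 if talks fail, so Alice offers 37 and keeps 463.
Round 3 (Bob proposes): Alice can get 463 next round, worth 0.84 × 463 = 388.92 now. Bob offers 388.92 and keeps 500 − 388.92 = 111.08.
Round 2 (Alice proposes): Bob can get 111.08 next round, worth 0.68 × 111.08 = 75.5344 now; Alice offers that and keeps 424.4656.
Round 1 (Bob proposes): Alice can get 424.4656 next round, worth 0.84 × 424.4656 = 356.551104 now. Bob offers 356.551104 and keeps 500 − 356.551104 = 143.448896.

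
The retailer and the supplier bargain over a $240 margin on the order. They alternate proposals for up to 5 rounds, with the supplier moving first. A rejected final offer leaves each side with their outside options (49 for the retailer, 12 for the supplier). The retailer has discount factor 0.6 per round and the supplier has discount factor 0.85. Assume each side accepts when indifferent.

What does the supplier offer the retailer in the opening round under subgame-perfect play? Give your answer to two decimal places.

45.36

Round 5 (the supplier proposes): the retailer gets 49 if talks fail, so the supplier offers 49 and keeps 191.
Round 4 (the retailer proposes): the supplier can get 191 next round, worth 0.85 × 191 = 162.35 now, so the retailer offers 162.35, keeping 77.65.
Round 3 (the supplier proposes): the retailer can get 77.65 next round, worth 0.6 × 77.65 = 46.59 now, so the supplier offers 46.59, keeping 193.41.
Round 2 (the retailer proposes): the supplier can get 193.41 next round, worth 0.85 × 193.41 = 164.3985 now. The retailer offers 164.3985 and keeps 240 − 164.3985 = 75.6015.
Round 1 (the supplier proposes): the retailer can get 75.6015 next round, worth 0.6 × 75.6015 = 45.3609 now, so the supplier offers 45.3609, keeping 194.6391.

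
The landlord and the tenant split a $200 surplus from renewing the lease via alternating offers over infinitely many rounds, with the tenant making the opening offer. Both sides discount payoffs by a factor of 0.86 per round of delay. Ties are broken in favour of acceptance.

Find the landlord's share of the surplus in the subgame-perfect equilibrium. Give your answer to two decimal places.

92.47

In a stationary SPE each proposer offers the other exactly their discounted continuation value.
If the tenant keeps x when proposing and the landlord keeps y when proposing, then x = 200 − 0.86y and y = 200 − 0.86x.
Solving: x = 200(1 − 0.86) / (1 − 0.86·0.86) = 28 / 0.2604 ≈ 107.5269.
The landlord gets 200 − 107.5269 ≈ 92.4731.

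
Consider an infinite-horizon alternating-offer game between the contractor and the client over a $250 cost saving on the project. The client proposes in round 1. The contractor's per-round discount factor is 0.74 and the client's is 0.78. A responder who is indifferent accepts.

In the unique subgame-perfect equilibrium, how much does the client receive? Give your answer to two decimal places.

153.74

When the client proposes, the contractor accepts any offer worth at least 0.74 times what the contractor would get by proposing next round; and vice versa.
This gives x = 250 − 0.74y and y = 250 − 0.78x, where x and y are each side's share when it proposes.
Hence (1 − 0.74·0.78)x = 250(1 − 0.74), i.e. 0.4228·x = 65.
x ≈ 153.7370; the contractor's share is 250 − x ≈ 96.2630.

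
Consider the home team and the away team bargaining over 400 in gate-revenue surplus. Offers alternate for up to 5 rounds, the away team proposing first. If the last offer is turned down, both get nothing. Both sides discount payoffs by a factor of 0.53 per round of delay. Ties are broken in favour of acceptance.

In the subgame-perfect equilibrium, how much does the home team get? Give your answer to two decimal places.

Round 5 (the away team proposes): the home team will accept anything ≥ 0, so the away team offers 0 and keeps 400.
Round 4 (the home team proposes): the away team can get 400 next round, worth 0.53 × 400 = 212 now; the home team offers that and keeps 188.
Round 3 (the away team proposes): the home team can get 188 next round, worth 0.53 × 188 = 99.64 now, so the away team offers 99.64, keeping 300.36.
Round 2 (the home team proposes): the away team can get 300.36 next round, worth 0.53 × 300.36 = 159.1908 now, so the home team offers 159.1908, keeping 240.8092.
Round 1 (the away team proposes): the home team can get 240.8092 next round, worth 0.53 × 240.8092 = 127.628876 now; the away team offers that and keeps 272.371124.

127.63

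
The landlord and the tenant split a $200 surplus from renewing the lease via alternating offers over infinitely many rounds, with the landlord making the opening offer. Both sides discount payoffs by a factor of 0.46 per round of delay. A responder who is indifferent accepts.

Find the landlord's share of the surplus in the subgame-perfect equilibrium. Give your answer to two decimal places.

When the landlord proposes, the tenant accepts any offer worth at least 0.46 times what the tenant would get by proposing next round; and vice versa.
This gives x = 200 − 0.46y and y = 200 − 0.46x, where x and y are each side's share when it proposes.
Hence (1 − 0.46·0.46)x = 200(1 − 0.46), i.e. 0.7884·x = 108.
x ≈ 136.9863; the tenant's share is 200 − x ≈ 63.0137.

136.99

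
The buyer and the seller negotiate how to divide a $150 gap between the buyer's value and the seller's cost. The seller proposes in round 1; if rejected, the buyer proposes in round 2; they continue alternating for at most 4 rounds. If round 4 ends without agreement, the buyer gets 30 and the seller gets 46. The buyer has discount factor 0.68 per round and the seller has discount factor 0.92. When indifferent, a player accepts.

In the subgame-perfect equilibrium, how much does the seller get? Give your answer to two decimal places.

Round 4 (the buyer proposes): the seller gets 46 if talks fail, so the buyer offers 46 and keeps 104.
Round 3 (the seller proposes): the buyer can get 104 next round, worth 0.68 × 104 = 70.72 now, so the seller offers 70.72, keeping 79.28.
Round 2 (the buyer proposes): the seller can get 79.28 next round, worth 0.92 × 79.28 = 72.9376 now. The buyer offers 72.9376 and keeps 150 − 72.9376 = 77.0624.
Round 1 (the seller proposes): the buyer can get 77.0624 next round, worth 0.68 × 77.0624 = 52.402432 now. The seller offers 52.402432 and keeps 150 − 52.402432 = 97.597568.

97.60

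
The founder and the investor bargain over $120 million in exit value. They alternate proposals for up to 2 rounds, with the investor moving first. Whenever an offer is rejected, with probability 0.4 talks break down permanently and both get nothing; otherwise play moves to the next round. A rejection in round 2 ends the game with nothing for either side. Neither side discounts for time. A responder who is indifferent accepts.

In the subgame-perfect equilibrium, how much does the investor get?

48

Round 2 (the founder proposes): the investor will accept anything ≥ 0, so the founder offers 0 and keeps 120.
Round 1 (the investor proposes): rejecting gives the founder an expected 0.6 × 120 = 72, so the investor offers 72, keeping 48.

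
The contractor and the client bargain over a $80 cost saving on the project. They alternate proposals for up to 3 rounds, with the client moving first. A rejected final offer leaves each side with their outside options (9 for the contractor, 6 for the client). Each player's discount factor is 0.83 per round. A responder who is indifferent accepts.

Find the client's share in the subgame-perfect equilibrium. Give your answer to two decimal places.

Work backward from the last round.
Round 3 (the client proposes): the contractor gets 9 if talks fail, so the client offers 9 and keeps 71.
Round 2 (the contractor proposes): the client can get 71 next round, worth 0.83 × 71 = 58.93 now; the contractor offers that and keeps 21.07.
Round 1 (the client proposes): the contractor can get 21.07 next round, worth 0.83 × 21.07 = 17.4881 now. The client offers 17.4881 and keeps 80 − 17.4881 = 62.5119.

62.51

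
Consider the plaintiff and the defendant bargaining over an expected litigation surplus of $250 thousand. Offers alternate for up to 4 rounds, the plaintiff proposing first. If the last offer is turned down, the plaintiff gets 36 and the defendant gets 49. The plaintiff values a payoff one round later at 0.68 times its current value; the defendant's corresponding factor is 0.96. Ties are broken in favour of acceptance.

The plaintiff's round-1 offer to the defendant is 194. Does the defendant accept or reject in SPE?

Round 4 (the defendant proposes): the plaintiff gets 36 if talks fail, so the defendant offers 36 and keeps 214.
Round 3 (the plaintiff proposes): the defendant can get 214 next round, worth 0.96 × 214 = 205.44 now, so the plaintiff offers 205.44, keeping 44.56.
Round 2 (the defendant proposes): the plaintiff can get 44.56 next round, worth 0.68 × 44.56 = 30.3008 now, so the defendant offers 30.3008, keeping 219.6992.
So by rejecting in round 1, the defendant gets 219.6992 next round, worth 0.96 × 219.6992 = 210.911232 now.
Offer 194 < 210.911232, so the defendant rejects.

Reject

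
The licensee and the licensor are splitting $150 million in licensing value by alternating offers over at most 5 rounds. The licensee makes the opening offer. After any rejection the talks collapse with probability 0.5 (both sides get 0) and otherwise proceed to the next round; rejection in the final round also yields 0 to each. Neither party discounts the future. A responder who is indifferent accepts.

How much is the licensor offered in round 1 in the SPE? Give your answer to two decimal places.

46.88

By backward induction:
Round 5 (the licensee proposes): the licensor will accept anything ≥ 0, so the licensee offers 0 and keeps 150.
Round 4 (the licensor proposes): rejecting gives the licensee an expected 0.5 × 150 = 75. The licensor offers 75 and keeps 150 − 75 = 75.
Round 3 (the licensee proposes): rejecting gives the licensor an expected 0.5 × 75 = 37.5, so the licensee offers 37.5, keeping 112.5.
Round 2 (the licensor proposes): rejecting gives the licensee an expected 0.5 × 112.5 = 56.25. The licensor offers 56.25 and keeps 150 − 56.25 = 93.75.
Round 1 (the licensee proposes): rejecting gives the licensor an expected 0.5 × 93.75 = 46.875; the licensee offers that and keeps 103.125.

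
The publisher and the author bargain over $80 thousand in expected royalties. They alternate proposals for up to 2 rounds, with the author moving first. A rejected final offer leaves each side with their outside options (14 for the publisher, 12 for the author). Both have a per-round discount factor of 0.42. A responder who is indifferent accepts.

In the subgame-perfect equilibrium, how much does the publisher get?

28.56

Round 2 (the publisher proposes): the author gets 12 if talks fail, so the publisher offers 12 and keeps 68.
Round 1 (the author proposes): the publisher can get 68 next round, worth 0.42 × 68 = 28.56 now. The author offers 28.56 and keeps 80 − 28.56 = 51.44.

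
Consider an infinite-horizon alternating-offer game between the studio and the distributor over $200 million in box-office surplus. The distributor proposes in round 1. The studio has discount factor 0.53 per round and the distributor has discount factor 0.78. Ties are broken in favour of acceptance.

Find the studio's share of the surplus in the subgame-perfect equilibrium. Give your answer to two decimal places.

Let x be the distributor's share when the distributor proposes and y be the studio's share when the studio proposes.
The studio accepts iff offered ≥ 0.53·y, so x = 200 − 0.53y. Symmetrically y = 200 − 0.78x.
Substituting: x = 200 − 0.53(200 − 0.78x), giving x(1 − 0.78·0.53) = 200(1 − 0.53).
So x = 200 × 0.47 / 0.5866 ≈ 160.2455, and the studio receives 200 − x ≈ 39.7545.

39.75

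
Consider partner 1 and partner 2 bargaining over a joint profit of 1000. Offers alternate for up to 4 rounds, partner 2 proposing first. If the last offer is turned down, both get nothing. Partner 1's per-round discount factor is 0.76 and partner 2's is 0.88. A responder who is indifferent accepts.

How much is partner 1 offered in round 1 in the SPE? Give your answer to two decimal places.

599.49

Round 4 (partner 1 proposes): rejection yields 0 for partner 2; partner 1 offers 0 and keeps 1000.
Round 3 (partner 2 proposes): partner 1 can get 1000 next round, worth 0.76 × 1000 = 760 now, so partner 2 offers 760, keeping 240.
Round 2 (partner 1 proposes): partner 2 can get 240 next round, worth 0.88 × 240 = 211.2 now. Partner 1 offers 211.2 and keeps 1000 − 211.2 = 788.8.
Round 1 (partner 2 proposes): partner 1 can get 788.8 next round, worth 0.76 × 788.8 = 599.488 now; partner 2 offers that and keeps 400.512.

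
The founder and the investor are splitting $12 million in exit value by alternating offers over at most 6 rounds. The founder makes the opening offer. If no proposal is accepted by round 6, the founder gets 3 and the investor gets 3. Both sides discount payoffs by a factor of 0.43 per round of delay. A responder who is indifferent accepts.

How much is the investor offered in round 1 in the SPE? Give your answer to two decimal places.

3.62

By backward induction:
Round 6 (the investor proposes): the founder gets 3 if talks fail, so the investor offers 3 and keeps 9.
Round 5 (the founder proposes): the investor can get 9 next round, worth 0.43 × 9 = 3.87 now, so the founder offers 3.87, keeping 8.13.
Round 4 (the investor proposes): the founder can get 8.13 next round, worth 0.43 × 8.13 = 3.4959 now; the investor offers that and keeps 8.5041.
Round 3 (the founder proposes): the investor can get 8.5041 next round, worth 0.43 × 8.5041 = 3.656763 now; the founder offers that and keeps 8.343237.
Round 2 (the investor proposes): the founder can get 8.343237 next round, worth 0.43 × 8.343237 = 3.58759191 now. The investor offers 3.58759191 and keeps 12 − 3.58759191 = 8.41240809.
Round 1 (the founder proposes): the investor can get 8.41240809 next round, worth 0.43 × 8.41240809 = 3.6173354787 now; the founder offers that and keeps 8.3826645213.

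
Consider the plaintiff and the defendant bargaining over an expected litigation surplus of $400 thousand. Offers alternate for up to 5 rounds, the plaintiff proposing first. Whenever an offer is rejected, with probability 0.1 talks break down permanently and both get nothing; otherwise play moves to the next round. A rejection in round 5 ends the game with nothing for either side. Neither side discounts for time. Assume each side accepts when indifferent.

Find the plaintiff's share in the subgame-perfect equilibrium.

Round 5 (the plaintiff proposes): rejection yields 0 for the defendant; the plaintiff offers 0 and keeps 400.
Round 4 (the defendant proposes): rejecting gives the plaintiff an expected 0.9 × 400 = 360. The defendant offers 360 and keeps 400 − 360 = 40.
Round 3 (the plaintiff proposes): rejecting gives the defendant an expected 0.9 × 40 = 36. The plaintiff offers 36 and keeps 400 − 36 = 364.
Round 2 (the defendant proposes): rejecting gives the plaintiff an expected 0.9 × 364 = 327.6. The defendant offers 327.6 and keeps 400 − 327.6 = 72.4.
Round 1 (the plaintiff proposes): rejecting gives the defendant an expected 0.9 × 72.4 = 65.16, so the plaintiff offers 65.16, keeping 334.84.

334.84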